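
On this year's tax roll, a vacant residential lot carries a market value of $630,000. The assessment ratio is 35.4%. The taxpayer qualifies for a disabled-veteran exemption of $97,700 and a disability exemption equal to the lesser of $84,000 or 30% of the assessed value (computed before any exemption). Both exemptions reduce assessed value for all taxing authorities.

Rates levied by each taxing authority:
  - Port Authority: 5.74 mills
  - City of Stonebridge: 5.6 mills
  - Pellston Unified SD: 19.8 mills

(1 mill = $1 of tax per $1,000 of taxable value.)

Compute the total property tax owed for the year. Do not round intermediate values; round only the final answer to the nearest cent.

Assessed value = $630,000 × 0.354 = $223,020
Disability exemption = min($84,000, 30% × $223,020) = min($84,000, $66,906) = $66,906 (percentage binds)
Taxable value = $223,020 − $97,700 − $66,906 = $58,414
Port Authority: $58,414 × 0.00574 = $335.29636
City of Stonebridge: $58,414 × 0.0056 = $327.1184
Pellston Unified SD: $58,414 × 0.0198 = $1,156.5972
Total = $1,819.01196

$1,819.01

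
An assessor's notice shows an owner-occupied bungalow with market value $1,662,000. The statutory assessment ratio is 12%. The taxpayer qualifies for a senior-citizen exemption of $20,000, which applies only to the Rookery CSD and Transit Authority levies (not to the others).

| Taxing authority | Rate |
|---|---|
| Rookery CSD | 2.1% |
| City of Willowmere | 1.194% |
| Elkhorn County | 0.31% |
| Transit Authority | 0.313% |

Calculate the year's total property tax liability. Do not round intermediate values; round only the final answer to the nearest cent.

Assessed value = $1,662,000 × 0.12 = $199,440
Rookery CSD: ($199,440 − $20,000) × 0.021 = $179,440 × 0.021 = $3,768.24
City of Willowmere: $199,440 × 0.01194 = $2,381.3136
Elkhorn County: $199,440 × 0.0031 = $618.264
Transit Authority: ($199,440 − $20,000) × 0.00313 = $179,440 × 0.00313 = $561.6472
Total = $7,329.4648

$7,329.46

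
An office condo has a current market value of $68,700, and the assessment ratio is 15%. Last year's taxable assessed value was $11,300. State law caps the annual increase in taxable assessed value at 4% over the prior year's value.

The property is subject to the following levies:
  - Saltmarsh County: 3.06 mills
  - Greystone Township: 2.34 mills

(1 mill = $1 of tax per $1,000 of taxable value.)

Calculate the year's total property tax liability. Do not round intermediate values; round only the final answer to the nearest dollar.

Uncapped assessed value = $68,700 × 0.15 = $10,305
Cap limit = $11,300 × 1.04 = $11,752
Taxable assessed value = min($10,305, $11,752) = $10,305 (cap does not bind)
Saltmarsh County: $10,305 × 0.00306 = $31.5333
Greystone Township: $10,305 × 0.00234 = $24.1137
Total = $55.647

$56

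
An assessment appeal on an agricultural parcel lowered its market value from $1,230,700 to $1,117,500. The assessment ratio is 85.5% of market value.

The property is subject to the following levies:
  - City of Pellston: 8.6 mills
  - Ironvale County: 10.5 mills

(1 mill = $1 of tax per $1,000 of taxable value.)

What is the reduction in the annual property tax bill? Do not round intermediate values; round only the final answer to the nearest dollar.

Old assessed value = $1,230,700 × 0.855 = $1,052,248.5
New assessed value = $1,117,500 × 0.855 = $955,462.5
Combined rate = 0.0086 + 0.0105 = 0.0191
Old tax = $1,052,248.5 × 0.0191 = $20,097.94635
New tax = $955,462.5 × 0.0191 = $18,249.33375
Reduction = $20,097.94635 − $18,249.33375 = $1,848.6126

$1,849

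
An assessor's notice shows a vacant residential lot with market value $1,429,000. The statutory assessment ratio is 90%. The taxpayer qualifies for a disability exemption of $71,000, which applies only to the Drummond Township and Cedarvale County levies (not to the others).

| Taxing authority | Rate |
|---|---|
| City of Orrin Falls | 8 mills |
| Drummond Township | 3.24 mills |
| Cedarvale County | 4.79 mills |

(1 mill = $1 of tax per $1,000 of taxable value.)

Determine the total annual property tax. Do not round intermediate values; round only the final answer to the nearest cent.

$20,046.05

Assessed value = $1,429,000 × 0.9 = $1,286,100
City of Orrin Falls: $1,286,100 × 0.008 = $10,288.8
Drummond Township: ($1,286,100 − $71,000) × 0.00324 = $1,215,100 × 0.00324 = $3,936.924
Cedarvale County: ($1,286,100 − $71,000) × 0.00479 = $1,215,100 × 0.00479 = $5,820.329
Total = $20,046.053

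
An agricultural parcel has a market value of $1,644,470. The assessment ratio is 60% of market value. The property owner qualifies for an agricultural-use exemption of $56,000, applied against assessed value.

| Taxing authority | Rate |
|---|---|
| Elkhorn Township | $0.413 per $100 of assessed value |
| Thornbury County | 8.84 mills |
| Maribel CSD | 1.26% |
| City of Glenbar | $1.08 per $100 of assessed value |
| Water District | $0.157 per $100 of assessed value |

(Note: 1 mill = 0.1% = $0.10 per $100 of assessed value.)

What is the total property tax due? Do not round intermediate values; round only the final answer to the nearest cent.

$35,310.08

Assessed value = $1,644,470 × 0.6 = $986,682
Taxable value = $986,682 − $56,000 = $930,682
Elkhorn Township: $930,682 × 0.00413 = $3,843.71666
Thornbury County: $930,682 × 0.00884 = $8,227.22888
Maribel CSD: $930,682 × 0.0126 = $11,726.5932
City of Glenbar: $930,682 × 0.0108 = $10,051.3656
Water District: $930,682 × 0.00157 = $1,461.17074
Total = $35,310.07508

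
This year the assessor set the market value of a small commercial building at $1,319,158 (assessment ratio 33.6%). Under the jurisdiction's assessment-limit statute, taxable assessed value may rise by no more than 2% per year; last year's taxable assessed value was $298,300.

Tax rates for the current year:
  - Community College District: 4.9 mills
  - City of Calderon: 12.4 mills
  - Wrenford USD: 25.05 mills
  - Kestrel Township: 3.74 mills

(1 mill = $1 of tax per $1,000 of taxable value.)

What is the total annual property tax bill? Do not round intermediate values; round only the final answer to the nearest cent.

$14,023.62

Uncapped assessed value = $1,319,158 × 0.336 = $443,237.088
Cap limit = $298,300 × 1.02 = $304,266
Taxable assessed value = min($443,237.088, $304,266) = $304,266 (cap binds)
Community College District: $304,266 × 0.0049 = $1,490.9034
City of Calderon: $304,266 × 0.0124 = $3,772.8984
Wrenford USD: $304,266 × 0.02505 = $7,621.8633
Kestrel Township: $304,266 × 0.00374 = $1,137.95484
Total = $14,023.61994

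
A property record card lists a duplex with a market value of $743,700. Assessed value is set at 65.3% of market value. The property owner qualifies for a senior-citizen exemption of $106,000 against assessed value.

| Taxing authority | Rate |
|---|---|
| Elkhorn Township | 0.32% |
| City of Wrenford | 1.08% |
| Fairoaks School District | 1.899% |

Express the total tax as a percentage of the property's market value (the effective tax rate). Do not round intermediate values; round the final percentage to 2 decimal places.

Assessed value = $743,700 × 0.653 = $485,636.1
Taxable value = $485,636.1 − $106,000 = $379,636.1
Elkhorn Township: $379,636.1 × 0.0032 = $1,214.83552
City of Wrenford: $379,636.1 × 0.0108 = $4,100.06988
Fairoaks School District: $379,636.1 × 0.01899 = $7,209.289539
Total tax = $12,524.194939
Effective rate = $12,524.194939 ÷ $743,700 = 1.68% of market value

1.68%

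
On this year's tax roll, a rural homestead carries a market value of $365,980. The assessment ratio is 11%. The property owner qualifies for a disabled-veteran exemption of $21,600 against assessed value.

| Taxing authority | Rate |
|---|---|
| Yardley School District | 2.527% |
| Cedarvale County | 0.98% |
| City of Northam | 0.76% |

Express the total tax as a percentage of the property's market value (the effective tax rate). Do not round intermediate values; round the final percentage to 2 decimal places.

0.22%

Assessed value = $365,980 × 0.11 = $40,257.8
Taxable value = $40,257.8 − $21,600 = $18,657.8
Yardley School District: $18,657.8 × 0.02527 = $471.482606
Cedarvale County: $18,657.8 × 0.0098 = $182.84644
City of Northam: $18,657.8 × 0.0076 = $141.79928
Total tax = $796.128326
Effective rate = $796.128326 ÷ $365,980 = 0.22% of market value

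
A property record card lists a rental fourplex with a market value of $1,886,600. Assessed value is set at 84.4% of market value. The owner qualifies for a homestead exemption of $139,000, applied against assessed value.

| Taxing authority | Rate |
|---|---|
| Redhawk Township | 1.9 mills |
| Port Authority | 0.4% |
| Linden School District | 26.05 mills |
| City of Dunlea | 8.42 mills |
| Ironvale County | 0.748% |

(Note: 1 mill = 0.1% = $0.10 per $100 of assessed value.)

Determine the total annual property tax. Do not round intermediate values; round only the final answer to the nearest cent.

Assessed value = $1,886,600 × 0.844 = $1,592,290.4
Taxable value = $1,592,290.4 − $139,000 = $1,453,290.4
Redhawk Township: $1,453,290.4 × 0.0019 = $2,761.25176
Port Authority: $1,453,290.4 × 0.004 = $5,813.1616
Linden School District: $1,453,290.4 × 0.02605 = $37,858.21492
City of Dunlea: $1,453,290.4 × 0.00842 = $12,236.705168
Ironvale County: $1,453,290.4 × 0.00748 = $10,870.612192
Total = $69,539.94564

$69,539.95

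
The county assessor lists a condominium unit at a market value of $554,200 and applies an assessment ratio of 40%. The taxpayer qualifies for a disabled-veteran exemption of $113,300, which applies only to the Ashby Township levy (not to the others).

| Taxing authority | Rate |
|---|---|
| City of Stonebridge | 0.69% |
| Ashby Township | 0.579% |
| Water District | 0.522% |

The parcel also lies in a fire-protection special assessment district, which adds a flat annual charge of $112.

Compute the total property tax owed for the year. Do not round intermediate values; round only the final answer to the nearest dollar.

$3,426

Assessed value = $554,200 × 0.4 = $221,680
City of Stonebridge: $221,680 × 0.0069 = $1,529.592
Ashby Township: ($221,680 − $113,300) × 0.00579 = $108,380 × 0.00579 = $627.5202
Water District: $221,680 × 0.00522 = $1,157.1696
Levies subtotal = $3,314.2818
Total = $3,314.2818 + $112 = $3,426.2818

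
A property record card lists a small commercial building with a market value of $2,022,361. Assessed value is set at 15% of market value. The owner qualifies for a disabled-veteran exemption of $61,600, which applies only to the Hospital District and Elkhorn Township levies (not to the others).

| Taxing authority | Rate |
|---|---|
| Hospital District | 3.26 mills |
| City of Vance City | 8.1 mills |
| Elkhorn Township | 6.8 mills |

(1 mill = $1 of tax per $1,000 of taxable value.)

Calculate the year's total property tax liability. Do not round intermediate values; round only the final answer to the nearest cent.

Assessed value = $2,022,361 × 0.15 = $303,354.15
Hospital District: ($303,354.15 − $61,600) × 0.00326 = $241,754.15 × 0.00326 = $788.118529
City of Vance City: $303,354.15 × 0.0081 = $2,457.168615
Elkhorn Township: ($303,354.15 − $61,600) × 0.0068 = $241,754.15 × 0.0068 = $1,643.92822
Total = $4,889.215364

$4,889.22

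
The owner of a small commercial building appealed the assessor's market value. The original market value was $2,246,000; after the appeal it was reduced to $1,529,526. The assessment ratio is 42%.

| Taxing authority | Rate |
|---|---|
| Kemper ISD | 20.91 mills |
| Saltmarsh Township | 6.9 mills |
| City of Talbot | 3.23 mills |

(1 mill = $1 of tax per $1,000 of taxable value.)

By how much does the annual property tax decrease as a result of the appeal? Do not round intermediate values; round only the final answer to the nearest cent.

$9,340.53

Old assessed value = $2,246,000 × 0.42 = $943,320
New assessed value = $1,529,526 × 0.42 = $642,400.92
Combined rate = 0.02091 + 0.0069 + 0.00323 = 0.03104
Old tax = $943,320 × 0.03104 = $29,280.6528
New tax = $642,400.92 × 0.03104 = $19,940.1245568
Reduction = $29,280.6528 − $19,940.1245568 = $9,340.5282432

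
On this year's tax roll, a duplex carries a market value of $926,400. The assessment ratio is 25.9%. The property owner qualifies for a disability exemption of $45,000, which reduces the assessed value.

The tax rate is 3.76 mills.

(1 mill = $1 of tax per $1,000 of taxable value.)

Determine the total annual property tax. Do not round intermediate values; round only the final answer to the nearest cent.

$732.97

Assessed value = $926,400 × 0.259 = $239,937.6
Taxable value = $239,937.6 − $45,000 = $194,937.6
Tax = $194,937.6 × 0.00376 = $732.965376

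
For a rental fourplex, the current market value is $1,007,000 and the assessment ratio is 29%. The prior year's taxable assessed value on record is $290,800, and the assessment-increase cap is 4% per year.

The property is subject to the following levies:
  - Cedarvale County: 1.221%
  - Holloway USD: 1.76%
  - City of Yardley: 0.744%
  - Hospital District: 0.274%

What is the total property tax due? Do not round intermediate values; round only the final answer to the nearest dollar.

Uncapped assessed value = $1,007,000 × 0.29 = $292,030
Cap limit = $290,800 × 1.04 = $302,432
Taxable assessed value = min($292,030, $302,432) = $292,030 (cap does not bind)
Cedarvale County: $292,030 × 0.01221 = $3,565.6863
Holloway USD: $292,030 × 0.0176 = $5,139.728
City of Yardley: $292,030 × 0.00744 = $2,172.7032
Hospital District: $292,030 × 0.00274 = $800.1622
Total = $11,678.2797

$11,678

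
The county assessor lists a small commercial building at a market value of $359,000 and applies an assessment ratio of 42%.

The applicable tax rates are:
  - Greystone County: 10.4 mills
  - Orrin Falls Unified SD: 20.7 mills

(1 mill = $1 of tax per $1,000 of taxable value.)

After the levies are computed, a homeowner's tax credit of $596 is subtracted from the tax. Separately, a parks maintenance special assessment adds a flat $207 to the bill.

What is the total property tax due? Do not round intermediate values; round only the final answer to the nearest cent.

Assessed value = $359,000 × 0.42 = $150,780
Greystone County: $150,780 × 0.0104 = $1,568.112
Orrin Falls Unified SD: $150,780 × 0.0207 = $3,121.146
Levies subtotal = $4,689.258
After credit = $4,689.258 − $596 = $4,093.258
Total = $4,093.258 + $207 = $4,300.258

$4,300.26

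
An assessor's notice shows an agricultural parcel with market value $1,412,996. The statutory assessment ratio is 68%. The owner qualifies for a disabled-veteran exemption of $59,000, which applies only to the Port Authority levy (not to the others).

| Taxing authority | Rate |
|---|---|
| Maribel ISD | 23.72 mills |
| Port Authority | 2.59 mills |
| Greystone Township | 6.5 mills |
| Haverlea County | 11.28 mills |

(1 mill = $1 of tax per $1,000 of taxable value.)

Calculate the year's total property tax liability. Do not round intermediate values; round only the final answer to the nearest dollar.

Assessed value = $1,412,996 × 0.68 = $960,837.28
Maribel ISD: $960,837.28 × 0.02372 = $22,791.0602816
Port Authority: ($960,837.28 − $59,000) × 0.00259 = $901,837.28 × 0.00259 = $2,335.7585552
Greystone Township: $960,837.28 × 0.0065 = $6,245.44232
Haverlea County: $960,837.28 × 0.01128 = $10,838.2445184
Total = $42,210.5056752

$42,211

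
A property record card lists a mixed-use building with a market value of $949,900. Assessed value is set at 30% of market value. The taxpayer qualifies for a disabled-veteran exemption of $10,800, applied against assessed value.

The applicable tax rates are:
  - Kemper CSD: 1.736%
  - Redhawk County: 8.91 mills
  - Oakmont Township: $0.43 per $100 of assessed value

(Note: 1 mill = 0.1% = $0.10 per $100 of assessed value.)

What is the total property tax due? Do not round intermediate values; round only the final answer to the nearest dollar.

Assessed value = $949,900 × 0.3 = $284,970
Taxable value = $284,970 − $10,800 = $274,170
Kemper CSD: $274,170 × 0.01736 = $4,759.5912
Redhawk County: $274,170 × 0.00891 = $2,442.8547
Oakmont Township: $274,170 × 0.0043 = $1,178.931
Total = $8,381.3769

$8,381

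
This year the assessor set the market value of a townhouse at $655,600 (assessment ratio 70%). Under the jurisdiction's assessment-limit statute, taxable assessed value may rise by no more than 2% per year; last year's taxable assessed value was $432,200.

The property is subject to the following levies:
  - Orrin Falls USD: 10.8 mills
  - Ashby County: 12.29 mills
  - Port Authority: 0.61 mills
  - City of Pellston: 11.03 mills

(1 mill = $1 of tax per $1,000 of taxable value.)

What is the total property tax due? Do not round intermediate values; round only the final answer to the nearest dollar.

$15,311

Uncapped assessed value = $655,600 × 0.7 = $458,920
Cap limit = $432,200 × 1.02 = $440,844
Taxable assessed value = min($458,920, $440,844) = $440,844 (cap binds)
Orrin Falls USD: $440,844 × 0.0108 = $4,761.1152
Ashby County: $440,844 × 0.01229 = $5,417.97276
Port Authority: $440,844 × 0.00061 = $268.91484
City of Pellston: $440,844 × 0.01103 = $4,862.50932
Total = $15,310.51212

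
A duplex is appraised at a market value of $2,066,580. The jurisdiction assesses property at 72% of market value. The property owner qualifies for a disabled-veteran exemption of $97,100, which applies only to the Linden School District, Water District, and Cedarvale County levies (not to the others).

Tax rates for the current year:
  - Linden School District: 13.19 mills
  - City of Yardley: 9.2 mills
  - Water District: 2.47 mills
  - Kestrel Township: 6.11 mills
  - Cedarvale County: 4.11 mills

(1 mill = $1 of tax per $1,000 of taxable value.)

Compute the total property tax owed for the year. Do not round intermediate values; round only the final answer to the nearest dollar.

$50,277

Assessed value = $2,066,580 × 0.72 = $1,487,937.6
Linden School District: ($1,487,937.6 − $97,100) × 0.01319 = $1,390,837.6 × 0.01319 = $18,345.147944
City of Yardley: $1,487,937.6 × 0.0092 = $13,689.02592
Water District: ($1,487,937.6 − $97,100) × 0.00247 = $1,390,837.6 × 0.00247 = $3,435.368872
Kestrel Township: $1,487,937.6 × 0.00611 = $9,091.298736
Cedarvale County: ($1,487,937.6 − $97,100) × 0.00411 = $1,390,837.6 × 0.00411 = $5,716.342536
Total = $50,277.184008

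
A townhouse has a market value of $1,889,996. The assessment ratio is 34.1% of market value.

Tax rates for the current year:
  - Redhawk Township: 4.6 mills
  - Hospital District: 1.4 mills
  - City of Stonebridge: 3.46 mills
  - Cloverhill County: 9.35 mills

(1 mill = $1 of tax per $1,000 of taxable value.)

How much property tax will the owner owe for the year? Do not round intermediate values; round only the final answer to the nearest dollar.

$12,123

Assessed value = $1,889,996 × 0.341 = $644,488.636
Redhawk Township: $644,488.636 × 0.0046 = $2,964.6477256
Hospital District: $644,488.636 × 0.0014 = $902.2840904
City of Stonebridge: $644,488.636 × 0.00346 = $2,229.93068056
Cloverhill County: $644,488.636 × 0.00935 = $6,025.9687466
Total = $2,964.6477256 + $902.2840904 + $2,229.93068056 + $6,025.9687466 = $12,122.83124316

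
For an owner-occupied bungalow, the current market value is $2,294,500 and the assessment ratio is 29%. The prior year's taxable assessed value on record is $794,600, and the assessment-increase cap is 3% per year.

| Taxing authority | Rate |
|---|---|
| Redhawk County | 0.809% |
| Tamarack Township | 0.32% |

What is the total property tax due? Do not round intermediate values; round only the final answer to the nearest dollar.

$7,512

Uncapped assessed value = $2,294,500 × 0.29 = $665,405
Cap limit = $794,600 × 1.03 = $818,438
Taxable assessed value = min($665,405, $818,438) = $665,405 (cap does not bind)
Redhawk County: $665,405 × 0.00809 = $5,383.12645
Tamarack Township: $665,405 × 0.0032 = $2,129.296
Total = $7,512.42245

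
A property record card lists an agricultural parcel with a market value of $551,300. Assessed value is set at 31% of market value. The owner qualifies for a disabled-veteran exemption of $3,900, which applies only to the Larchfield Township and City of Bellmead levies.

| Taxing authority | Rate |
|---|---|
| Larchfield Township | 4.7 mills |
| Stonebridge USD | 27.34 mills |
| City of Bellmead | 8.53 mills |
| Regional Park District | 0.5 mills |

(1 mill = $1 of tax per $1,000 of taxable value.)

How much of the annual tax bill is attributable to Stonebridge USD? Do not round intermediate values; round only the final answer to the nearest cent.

$4,672.49

Assessed value = $551,300 × 0.31 = $170,903
Stonebridge USD taxable value = $170,903 (exemption does not apply)
Stonebridge USD levy = $170,903 × 0.02734 = $4,672.48802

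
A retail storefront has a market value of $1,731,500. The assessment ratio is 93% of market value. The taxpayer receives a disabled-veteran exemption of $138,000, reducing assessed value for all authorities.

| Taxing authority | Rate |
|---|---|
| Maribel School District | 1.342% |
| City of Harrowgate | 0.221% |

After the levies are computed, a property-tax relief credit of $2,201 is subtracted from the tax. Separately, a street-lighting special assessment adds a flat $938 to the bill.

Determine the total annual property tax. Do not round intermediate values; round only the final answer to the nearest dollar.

Assessed value = $1,731,500 × 0.93 = $1,610,295
Taxable value = $1,610,295 − $138,000 = $1,472,295
Maribel School District: $1,472,295 × 0.01342 = $19,758.1989
City of Harrowgate: $1,472,295 × 0.00221 = $3,253.77195
Levies subtotal = $23,011.97085
After credit = $23,011.97085 − $2,201 = $20,810.97085
Total = $20,810.97085 + $938 = $21,748.97085

$21,749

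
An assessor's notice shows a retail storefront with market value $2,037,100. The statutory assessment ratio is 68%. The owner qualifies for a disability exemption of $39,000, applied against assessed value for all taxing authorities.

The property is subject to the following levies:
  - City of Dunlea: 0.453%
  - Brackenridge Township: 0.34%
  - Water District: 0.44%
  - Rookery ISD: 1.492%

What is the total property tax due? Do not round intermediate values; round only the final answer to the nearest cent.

$36,684.71

Assessed value = $2,037,100 × 0.68 = $1,385,228
Taxable value = $1,385,228 − $39,000 = $1,346,228
City of Dunlea: $1,346,228 × 0.00453 = $6,098.41284
Brackenridge Township: $1,346,228 × 0.0034 = $4,577.1752
Water District: $1,346,228 × 0.0044 = $5,923.4032
Rookery ISD: $1,346,228 × 0.01492 = $20,085.72176
Total = $6,098.41284 + $4,577.1752 + $5,923.4032 + $20,085.72176 = $36,684.713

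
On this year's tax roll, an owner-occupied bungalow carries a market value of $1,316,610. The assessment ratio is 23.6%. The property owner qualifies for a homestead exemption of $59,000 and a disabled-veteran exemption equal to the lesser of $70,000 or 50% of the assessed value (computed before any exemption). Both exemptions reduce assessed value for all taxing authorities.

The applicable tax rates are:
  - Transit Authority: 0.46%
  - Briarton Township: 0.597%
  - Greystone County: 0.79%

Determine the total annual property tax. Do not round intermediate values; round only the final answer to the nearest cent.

$3,356.37

Assessed value = $1,316,610 × 0.236 = $310,719.96
Disabled-veteran exemption = min($70,000, 50% × $310,719.96) = min($70,000, $155,359.98) = $70,000 (dollar cap binds)
Taxable value = $310,719.96 − $59,000 − $70,000 = $181,719.96
Transit Authority: $181,719.96 × 0.0046 = $835.911816
Briarton Township: $181,719.96 × 0.00597 = $1,084.8681612
Greystone County: $181,719.96 × 0.0079 = $1,435.587684
Total = $3,356.3676612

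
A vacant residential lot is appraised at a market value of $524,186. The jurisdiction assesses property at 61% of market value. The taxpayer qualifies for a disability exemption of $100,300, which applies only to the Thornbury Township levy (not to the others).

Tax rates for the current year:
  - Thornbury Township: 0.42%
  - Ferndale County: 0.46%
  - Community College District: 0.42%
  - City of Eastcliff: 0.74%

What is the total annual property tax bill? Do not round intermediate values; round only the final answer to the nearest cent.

Assessed value = $524,186 × 0.61 = $319,753.46
Thornbury Township: ($319,753.46 − $100,300) × 0.0042 = $219,453.46 × 0.0042 = $921.704532
Ferndale County: $319,753.46 × 0.0046 = $1,470.865916
Community College District: $319,753.46 × 0.0042 = $1,342.964532
City of Eastcliff: $319,753.46 × 0.0074 = $2,366.175604
Total = $6,101.710584

$6,101.71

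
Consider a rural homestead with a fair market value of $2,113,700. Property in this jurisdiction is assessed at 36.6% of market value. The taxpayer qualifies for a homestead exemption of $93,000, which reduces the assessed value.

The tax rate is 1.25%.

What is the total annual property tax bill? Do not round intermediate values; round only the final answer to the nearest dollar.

$8,508

Assessed value = $2,113,700 × 0.366 = $773,614.2
Taxable value = $773,614.2 − $93,000 = $680,614.2
Tax = $680,614.2 × 0.0125 = $8,507.6775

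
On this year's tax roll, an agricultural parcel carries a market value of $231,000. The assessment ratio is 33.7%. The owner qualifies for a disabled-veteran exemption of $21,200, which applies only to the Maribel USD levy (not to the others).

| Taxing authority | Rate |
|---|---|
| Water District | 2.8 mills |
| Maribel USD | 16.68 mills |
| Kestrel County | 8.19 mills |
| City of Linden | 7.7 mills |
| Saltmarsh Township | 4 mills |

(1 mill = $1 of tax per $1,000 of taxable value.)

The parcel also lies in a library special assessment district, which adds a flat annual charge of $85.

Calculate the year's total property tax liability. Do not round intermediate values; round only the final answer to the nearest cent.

Assessed value = $231,000 × 0.337 = $77,847
Water District: $77,847 × 0.0028 = $217.9716
Maribel USD: ($77,847 − $21,200) × 0.01668 = $56,647 × 0.01668 = $944.87196
Kestrel County: $77,847 × 0.00819 = $637.56693
City of Linden: $77,847 × 0.0077 = $599.4219
Saltmarsh Township: $77,847 × 0.004 = $311.388
Levies subtotal = $2,711.22039
Total = $2,711.22039 + $85 = $2,796.22039

$2,796.22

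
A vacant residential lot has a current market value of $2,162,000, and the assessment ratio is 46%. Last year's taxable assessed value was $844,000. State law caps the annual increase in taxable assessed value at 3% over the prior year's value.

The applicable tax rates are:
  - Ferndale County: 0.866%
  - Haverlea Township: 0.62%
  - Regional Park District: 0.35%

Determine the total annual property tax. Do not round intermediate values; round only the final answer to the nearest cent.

Uncapped assessed value = $2,162,000 × 0.46 = $994,520
Cap limit = $844,000 × 1.03 = $869,320
Taxable assessed value = min($994,520, $869,320) = $869,320 (cap binds)
Ferndale County: $869,320 × 0.00866 = $7,528.3112
Haverlea Township: $869,320 × 0.0062 = $5,389.784
Regional Park District: $869,320 × 0.0035 = $3,042.62
Total = $15,960.7152

$15,960.72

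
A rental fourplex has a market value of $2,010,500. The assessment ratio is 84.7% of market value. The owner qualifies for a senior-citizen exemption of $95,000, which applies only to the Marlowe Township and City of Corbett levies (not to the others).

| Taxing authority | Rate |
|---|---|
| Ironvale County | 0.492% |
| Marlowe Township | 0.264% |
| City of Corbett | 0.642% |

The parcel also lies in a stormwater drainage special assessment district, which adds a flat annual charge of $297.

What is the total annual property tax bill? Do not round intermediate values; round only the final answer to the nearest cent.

$23,242.75

Assessed value = $2,010,500 × 0.847 = $1,702,893.5
Ironvale County: $1,702,893.5 × 0.00492 = $8,378.23602
Marlowe Township: ($1,702,893.5 − $95,000) × 0.00264 = $1,607,893.5 × 0.00264 = $4,244.83884
City of Corbett: ($1,702,893.5 − $95,000) × 0.00642 = $1,607,893.5 × 0.00642 = $10,322.67627
Levies subtotal = $22,945.75113
Total = $22,945.75113 + $297 = $23,242.75113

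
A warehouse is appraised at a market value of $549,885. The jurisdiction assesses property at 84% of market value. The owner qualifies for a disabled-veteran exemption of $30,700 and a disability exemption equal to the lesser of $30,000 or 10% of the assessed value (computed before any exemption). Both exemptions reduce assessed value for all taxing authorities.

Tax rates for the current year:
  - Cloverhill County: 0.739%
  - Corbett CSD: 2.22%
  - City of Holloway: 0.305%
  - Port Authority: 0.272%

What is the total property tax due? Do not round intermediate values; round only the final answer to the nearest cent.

$14,186.55

Assessed value = $549,885 × 0.84 = $461,903.4
Disability exemption = min($30,000, 10% × $461,903.4) = min($30,000, $46,190.34) = $30,000 (dollar cap binds)
Taxable value = $461,903.4 − $30,700 − $30,000 = $401,203.4
Cloverhill County: $401,203.4 × 0.00739 = $2,964.893126
Corbett CSD: $401,203.4 × 0.0222 = $8,906.71548
City of Holloway: $401,203.4 × 0.00305 = $1,223.67037
Port Authority: $401,203.4 × 0.00272 = $1,091.273248
Total = $14,186.552224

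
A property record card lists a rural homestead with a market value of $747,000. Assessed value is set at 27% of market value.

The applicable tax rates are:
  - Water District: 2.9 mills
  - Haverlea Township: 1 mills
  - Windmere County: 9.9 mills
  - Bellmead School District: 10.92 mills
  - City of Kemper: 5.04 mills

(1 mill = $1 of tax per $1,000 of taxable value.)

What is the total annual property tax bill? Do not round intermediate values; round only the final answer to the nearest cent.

$6,002.29

Assessed value = $747,000 × 0.27 = $201,690
Water District: $201,690 × 0.0029 = $584.901
Haverlea Township: $201,690 × 0.001 = $201.69
Windmere County: $201,690 × 0.0099 = $1,996.731
Bellmead School District: $201,690 × 0.01092 = $2,202.4548
City of Kemper: $201,690 × 0.00504 = $1,016.5176
Total = $584.901 + $201.69 + $1,996.731 + $2,202.4548 + $1,016.5176 = $6,002.2944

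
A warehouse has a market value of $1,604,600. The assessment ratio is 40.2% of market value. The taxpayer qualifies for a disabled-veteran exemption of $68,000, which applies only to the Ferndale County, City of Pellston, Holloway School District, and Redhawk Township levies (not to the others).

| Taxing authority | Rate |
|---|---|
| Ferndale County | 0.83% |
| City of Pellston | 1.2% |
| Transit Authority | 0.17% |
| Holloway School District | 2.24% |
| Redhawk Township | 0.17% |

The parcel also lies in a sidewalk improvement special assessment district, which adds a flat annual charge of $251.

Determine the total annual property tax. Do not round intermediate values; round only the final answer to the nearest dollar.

Assessed value = $1,604,600 × 0.402 = $645,049.2
Ferndale County: ($645,049.2 − $68,000) × 0.0083 = $577,049.2 × 0.0083 = $4,789.50836
City of Pellston: ($645,049.2 − $68,000) × 0.012 = $577,049.2 × 0.012 = $6,924.5904
Transit Authority: $645,049.2 × 0.0017 = $1,096.58364
Holloway School District: ($645,049.2 − $68,000) × 0.0224 = $577,049.2 × 0.0224 = $12,925.90208
Redhawk Township: ($645,049.2 − $68,000) × 0.0017 = $577,049.2 × 0.0017 = $980.98364
Levies subtotal = $26,717.56812
Total = $26,717.56812 + $251 = $26,968.56812

$26,969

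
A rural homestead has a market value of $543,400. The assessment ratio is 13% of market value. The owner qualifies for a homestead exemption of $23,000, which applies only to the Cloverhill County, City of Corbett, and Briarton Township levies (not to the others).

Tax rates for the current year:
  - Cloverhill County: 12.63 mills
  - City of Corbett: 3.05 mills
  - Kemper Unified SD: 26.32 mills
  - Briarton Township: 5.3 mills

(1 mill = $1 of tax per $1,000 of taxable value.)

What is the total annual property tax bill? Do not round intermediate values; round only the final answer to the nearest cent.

$2,858.83

Assessed value = $543,400 × 0.13 = $70,642
Cloverhill County: ($70,642 − $23,000) × 0.01263 = $47,642 × 0.01263 = $601.71846
City of Corbett: ($70,642 − $23,000) × 0.00305 = $47,642 × 0.00305 = $145.3081
Kemper Unified SD: $70,642 × 0.02632 = $1,859.29744
Briarton Township: ($70,642 − $23,000) × 0.0053 = $47,642 × 0.0053 = $252.5026
Total = $2,858.8266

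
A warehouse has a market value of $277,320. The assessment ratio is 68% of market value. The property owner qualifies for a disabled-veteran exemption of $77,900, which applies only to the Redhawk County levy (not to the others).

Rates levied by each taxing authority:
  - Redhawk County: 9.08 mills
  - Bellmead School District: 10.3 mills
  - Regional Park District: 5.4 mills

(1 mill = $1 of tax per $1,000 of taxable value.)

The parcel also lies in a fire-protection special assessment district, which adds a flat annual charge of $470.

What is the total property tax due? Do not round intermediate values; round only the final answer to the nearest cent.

$4,435.62

Assessed value = $277,320 × 0.68 = $188,577.6
Redhawk County: ($188,577.6 − $77,900) × 0.00908 = $110,677.6 × 0.00908 = $1,004.952608
Bellmead School District: $188,577.6 × 0.0103 = $1,942.34928
Regional Park District: $188,577.6 × 0.0054 = $1,018.31904
Levies subtotal = $3,965.620928
Total = $3,965.620928 + $470 = $4,435.620928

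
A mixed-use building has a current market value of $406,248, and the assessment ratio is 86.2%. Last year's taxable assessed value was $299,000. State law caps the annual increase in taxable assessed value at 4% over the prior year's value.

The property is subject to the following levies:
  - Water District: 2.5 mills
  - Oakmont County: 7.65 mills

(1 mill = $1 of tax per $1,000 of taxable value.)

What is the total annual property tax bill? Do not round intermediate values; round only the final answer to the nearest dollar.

$3,156

Uncapped assessed value = $406,248 × 0.862 = $350,185.776
Cap limit = $299,000 × 1.04 = $310,960
Taxable assessed value = min($350,185.776, $310,960) = $310,960 (cap binds)
Water District: $310,960 × 0.0025 = $777.4
Oakmont County: $310,960 × 0.00765 = $2,378.844
Total = $3,156.244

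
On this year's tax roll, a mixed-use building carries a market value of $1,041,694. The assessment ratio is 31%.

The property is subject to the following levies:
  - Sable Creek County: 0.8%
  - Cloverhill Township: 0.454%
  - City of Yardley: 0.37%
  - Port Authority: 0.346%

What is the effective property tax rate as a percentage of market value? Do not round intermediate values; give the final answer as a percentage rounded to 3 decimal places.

Assessed value = $1,041,694 × 0.31 = $322,925.14
Sable Creek County: $322,925.14 × 0.008 = $2,583.40112
Cloverhill Township: $322,925.14 × 0.00454 = $1,466.0801356
City of Yardley: $322,925.14 × 0.0037 = $1,194.823018
Port Authority: $322,925.14 × 0.00346 = $1,117.3209844
Total tax = $6,361.625258
Effective rate = $6,361.625258 ÷ $1,041,694 = 0.611% of market value

0.611%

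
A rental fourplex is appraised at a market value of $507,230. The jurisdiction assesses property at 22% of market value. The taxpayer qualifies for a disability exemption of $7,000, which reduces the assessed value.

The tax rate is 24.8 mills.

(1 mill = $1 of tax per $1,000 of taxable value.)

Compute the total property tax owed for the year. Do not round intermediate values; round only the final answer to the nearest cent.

$2,593.85

Assessed value = $507,230 × 0.22 = $111,590.6
Taxable value = $111,590.6 − $7,000 = $104,590.6
Tax = $104,590.6 × 0.0248 = $2,593.84688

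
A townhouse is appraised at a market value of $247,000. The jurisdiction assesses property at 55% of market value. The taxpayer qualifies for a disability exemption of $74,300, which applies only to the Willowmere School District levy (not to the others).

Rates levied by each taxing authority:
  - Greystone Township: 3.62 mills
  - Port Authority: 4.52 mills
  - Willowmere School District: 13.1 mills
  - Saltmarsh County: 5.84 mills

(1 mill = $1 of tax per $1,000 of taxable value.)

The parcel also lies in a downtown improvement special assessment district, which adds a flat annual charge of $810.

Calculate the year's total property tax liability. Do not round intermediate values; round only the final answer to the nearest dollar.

$3,515

Assessed value = $247,000 × 0.55 = $135,850
Greystone Township: $135,850 × 0.00362 = $491.777
Port Authority: $135,850 × 0.00452 = $614.042
Willowmere School District: ($135,850 − $74,300) × 0.0131 = $61,550 × 0.0131 = $806.305
Saltmarsh County: $135,850 × 0.00584 = $793.364
Levies subtotal = $2,705.488
Total = $2,705.488 + $810 = $3,515.488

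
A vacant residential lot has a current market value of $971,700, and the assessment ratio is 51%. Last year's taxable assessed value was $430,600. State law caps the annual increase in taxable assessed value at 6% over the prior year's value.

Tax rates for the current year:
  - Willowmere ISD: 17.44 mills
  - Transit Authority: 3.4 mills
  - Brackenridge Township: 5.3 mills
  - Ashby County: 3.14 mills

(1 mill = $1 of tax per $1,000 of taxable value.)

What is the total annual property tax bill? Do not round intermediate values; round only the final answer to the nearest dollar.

Uncapped assessed value = $971,700 × 0.51 = $495,567
Cap limit = $430,600 × 1.06 = $456,436
Taxable assessed value = min($495,567, $456,436) = $456,436 (cap binds)
Willowmere ISD: $456,436 × 0.01744 = $7,960.24384
Transit Authority: $456,436 × 0.0034 = $1,551.8824
Brackenridge Township: $456,436 × 0.0053 = $2,419.1108
Ashby County: $456,436 × 0.00314 = $1,433.20904
Total = $13,364.44608

$13,364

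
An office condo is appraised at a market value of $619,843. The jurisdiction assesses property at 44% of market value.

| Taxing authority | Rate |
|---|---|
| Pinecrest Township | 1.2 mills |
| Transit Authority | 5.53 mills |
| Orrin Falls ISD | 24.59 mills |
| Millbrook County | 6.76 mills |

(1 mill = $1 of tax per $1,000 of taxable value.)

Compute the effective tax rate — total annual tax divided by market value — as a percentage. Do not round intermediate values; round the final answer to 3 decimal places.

Assessed value = $619,843 × 0.44 = $272,730.92
Pinecrest Township: $272,730.92 × 0.0012 = $327.277104
Transit Authority: $272,730.92 × 0.00553 = $1,508.2019876
Orrin Falls ISD: $272,730.92 × 0.02459 = $6,706.4533228
Millbrook County: $272,730.92 × 0.00676 = $1,843.6610192
Total tax = $10,385.5934336
Effective rate = $10,385.5934336 ÷ $619,843 = 1.676% of market value

1.676%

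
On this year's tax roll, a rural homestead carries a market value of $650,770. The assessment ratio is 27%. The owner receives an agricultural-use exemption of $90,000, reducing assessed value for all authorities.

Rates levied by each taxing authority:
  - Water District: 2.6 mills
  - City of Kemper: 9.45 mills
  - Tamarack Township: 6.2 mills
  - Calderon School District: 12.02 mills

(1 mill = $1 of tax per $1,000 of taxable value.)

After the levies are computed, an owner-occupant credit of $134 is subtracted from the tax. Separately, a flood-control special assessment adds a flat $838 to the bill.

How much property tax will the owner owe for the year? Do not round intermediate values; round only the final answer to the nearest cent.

$3,298.38

Assessed value = $650,770 × 0.27 = $175,707.9
Taxable value = $175,707.9 − $90,000 = $85,707.9
Water District: $85,707.9 × 0.0026 = $222.84054
City of Kemper: $85,707.9 × 0.00945 = $809.939655
Tamarack Township: $85,707.9 × 0.0062 = $531.38898
Calderon School District: $85,707.9 × 0.01202 = $1,030.208958
Levies subtotal = $2,594.378133
After credit = $2,594.378133 − $134 = $2,460.378133
Total = $2,460.378133 + $838 = $3,298.378133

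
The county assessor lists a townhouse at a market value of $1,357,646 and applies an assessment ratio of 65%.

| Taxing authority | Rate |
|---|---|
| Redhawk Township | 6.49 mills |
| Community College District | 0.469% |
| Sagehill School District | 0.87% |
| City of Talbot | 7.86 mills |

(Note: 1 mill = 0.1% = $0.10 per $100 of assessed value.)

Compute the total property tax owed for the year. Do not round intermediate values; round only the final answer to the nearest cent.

$24,479.72

Assessed value = $1,357,646 × 0.65 = $882,469.9
Redhawk Township: $882,469.9 × 0.00649 = $5,727.229651
Community College District: $882,469.9 × 0.00469 = $4,138.783831
Sagehill School District: $882,469.9 × 0.0087 = $7,677.48813
City of Talbot: $882,469.9 × 0.00786 = $6,936.213414
Total = $24,479.715026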